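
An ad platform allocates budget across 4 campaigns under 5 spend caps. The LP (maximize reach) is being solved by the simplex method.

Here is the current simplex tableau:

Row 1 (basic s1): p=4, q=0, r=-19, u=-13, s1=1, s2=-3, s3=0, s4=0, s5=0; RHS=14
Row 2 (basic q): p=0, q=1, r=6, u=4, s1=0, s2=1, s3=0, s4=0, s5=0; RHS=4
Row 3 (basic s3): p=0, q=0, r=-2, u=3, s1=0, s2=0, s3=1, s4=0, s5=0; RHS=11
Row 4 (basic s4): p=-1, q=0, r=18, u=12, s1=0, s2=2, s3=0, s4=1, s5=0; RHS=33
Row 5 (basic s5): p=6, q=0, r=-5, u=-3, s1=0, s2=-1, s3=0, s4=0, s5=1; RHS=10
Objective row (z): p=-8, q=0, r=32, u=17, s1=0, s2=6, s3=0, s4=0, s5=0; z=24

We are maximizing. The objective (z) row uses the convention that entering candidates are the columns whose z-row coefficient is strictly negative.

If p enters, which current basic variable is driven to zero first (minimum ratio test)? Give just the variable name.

Ratios: row 1 (s1): 14/4 = 7/2; row 2 (q): entry 0 ≤ 0, skip; row 3 (s3): entry 0 ≤ 0, skip; row 4 (s4): entry -1 ≤ 0, skip; row 5 (s5): 10/6 = 5/3.
Minimum ratio 5/3 is in the s5 row, so s5 leaves.

s5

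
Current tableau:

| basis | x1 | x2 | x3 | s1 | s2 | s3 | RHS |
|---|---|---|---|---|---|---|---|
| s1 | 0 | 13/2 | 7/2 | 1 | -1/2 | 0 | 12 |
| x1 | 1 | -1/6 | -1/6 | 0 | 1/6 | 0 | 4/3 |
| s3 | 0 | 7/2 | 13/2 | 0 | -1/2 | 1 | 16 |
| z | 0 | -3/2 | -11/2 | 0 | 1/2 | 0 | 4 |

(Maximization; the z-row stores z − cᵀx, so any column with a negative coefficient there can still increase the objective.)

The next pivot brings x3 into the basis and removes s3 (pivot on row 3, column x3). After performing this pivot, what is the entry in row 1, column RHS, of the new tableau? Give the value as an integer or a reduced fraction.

44/13

Pivot element is row 3, column x3: 13/2.
Normalize row 3: new (row 3, RHS) = 16/(13/2) = 32/13.
row 1 ← row 1 − (7/2)·(new row 3): 12 − (7/2)·(32/13) = 44/13.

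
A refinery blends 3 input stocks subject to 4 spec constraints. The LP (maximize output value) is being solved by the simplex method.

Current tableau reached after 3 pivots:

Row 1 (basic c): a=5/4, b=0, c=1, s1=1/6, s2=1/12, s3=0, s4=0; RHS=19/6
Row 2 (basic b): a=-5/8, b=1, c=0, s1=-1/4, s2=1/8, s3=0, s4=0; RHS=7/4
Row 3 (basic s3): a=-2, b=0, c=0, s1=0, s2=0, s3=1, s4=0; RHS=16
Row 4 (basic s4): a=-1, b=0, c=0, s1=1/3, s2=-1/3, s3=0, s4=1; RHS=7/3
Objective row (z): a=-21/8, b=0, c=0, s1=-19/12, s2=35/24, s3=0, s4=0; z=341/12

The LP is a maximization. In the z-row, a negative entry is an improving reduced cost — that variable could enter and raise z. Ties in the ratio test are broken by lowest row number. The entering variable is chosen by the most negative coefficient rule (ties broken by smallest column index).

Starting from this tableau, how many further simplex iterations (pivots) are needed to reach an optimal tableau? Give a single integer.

2

pivot: a in, c out → z = 526/15
pivot: s1 in, s4 out → z = 671/14
No improving column remains; optimal.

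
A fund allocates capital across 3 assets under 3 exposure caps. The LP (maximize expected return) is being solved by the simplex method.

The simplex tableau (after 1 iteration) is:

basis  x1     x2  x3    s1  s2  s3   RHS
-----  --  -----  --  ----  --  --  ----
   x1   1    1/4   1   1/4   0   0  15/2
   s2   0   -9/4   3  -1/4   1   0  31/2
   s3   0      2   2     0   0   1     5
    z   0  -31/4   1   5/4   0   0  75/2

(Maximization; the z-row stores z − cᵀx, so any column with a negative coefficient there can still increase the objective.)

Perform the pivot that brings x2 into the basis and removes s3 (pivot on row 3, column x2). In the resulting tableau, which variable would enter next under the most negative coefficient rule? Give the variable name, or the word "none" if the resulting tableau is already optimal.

Pivot element 2. New z-row = old z-row − (-31/4)·(row 3/2).
Updated z-row coefficients: x1: 0, x2: 0, x3: 35/4, s1: 5/4, s2: 0, s3: 31/8.
No coefficient is strictly negative; the tableau after this pivot is optimal.

none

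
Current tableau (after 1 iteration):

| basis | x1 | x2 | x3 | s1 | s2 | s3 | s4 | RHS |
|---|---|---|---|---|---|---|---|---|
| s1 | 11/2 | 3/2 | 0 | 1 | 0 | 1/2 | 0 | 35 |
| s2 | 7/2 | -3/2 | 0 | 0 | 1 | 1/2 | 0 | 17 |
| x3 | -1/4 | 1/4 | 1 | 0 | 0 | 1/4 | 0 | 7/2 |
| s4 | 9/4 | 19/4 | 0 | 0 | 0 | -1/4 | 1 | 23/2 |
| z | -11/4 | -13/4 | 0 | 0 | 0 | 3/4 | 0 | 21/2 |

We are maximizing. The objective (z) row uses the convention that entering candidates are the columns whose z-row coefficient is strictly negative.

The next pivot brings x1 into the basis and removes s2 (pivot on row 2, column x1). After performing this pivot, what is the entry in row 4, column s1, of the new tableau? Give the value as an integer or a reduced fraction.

Pivot element is row 2, column x1: 7/2.
Normalize row 2: new (row 2, s1) = 0/(7/2) = 0.
row 4 ← row 4 − (9/4)·(new row 2): 0 − (9/4)·0 = 0.

0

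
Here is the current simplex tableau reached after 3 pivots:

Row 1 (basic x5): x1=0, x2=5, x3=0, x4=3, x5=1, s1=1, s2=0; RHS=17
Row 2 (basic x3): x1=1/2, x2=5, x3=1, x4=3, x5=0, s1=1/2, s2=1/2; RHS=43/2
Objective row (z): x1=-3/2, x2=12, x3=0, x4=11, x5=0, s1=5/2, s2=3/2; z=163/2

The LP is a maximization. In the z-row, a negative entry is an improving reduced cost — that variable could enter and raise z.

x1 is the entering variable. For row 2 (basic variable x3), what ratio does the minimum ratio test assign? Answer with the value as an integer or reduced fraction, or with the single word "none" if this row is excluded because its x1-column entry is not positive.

43

Ratio = RHS / (x1 entry) = (43/2) / (1/2) = 43.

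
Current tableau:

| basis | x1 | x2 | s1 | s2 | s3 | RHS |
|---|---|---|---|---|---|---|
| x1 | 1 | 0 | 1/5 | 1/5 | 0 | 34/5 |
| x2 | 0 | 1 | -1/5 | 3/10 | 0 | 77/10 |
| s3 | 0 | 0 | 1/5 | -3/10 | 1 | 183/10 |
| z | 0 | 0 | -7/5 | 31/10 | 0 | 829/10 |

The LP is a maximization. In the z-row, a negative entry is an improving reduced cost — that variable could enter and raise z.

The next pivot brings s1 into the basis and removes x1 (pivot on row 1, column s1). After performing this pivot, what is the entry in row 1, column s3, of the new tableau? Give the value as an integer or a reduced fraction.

0

Pivot element is row 1, column s1: 1/5.
Normalize row 1: new (row 1, s3) = 0/(1/5) = 0.
Row 1 is the pivot row, so the entry is 0.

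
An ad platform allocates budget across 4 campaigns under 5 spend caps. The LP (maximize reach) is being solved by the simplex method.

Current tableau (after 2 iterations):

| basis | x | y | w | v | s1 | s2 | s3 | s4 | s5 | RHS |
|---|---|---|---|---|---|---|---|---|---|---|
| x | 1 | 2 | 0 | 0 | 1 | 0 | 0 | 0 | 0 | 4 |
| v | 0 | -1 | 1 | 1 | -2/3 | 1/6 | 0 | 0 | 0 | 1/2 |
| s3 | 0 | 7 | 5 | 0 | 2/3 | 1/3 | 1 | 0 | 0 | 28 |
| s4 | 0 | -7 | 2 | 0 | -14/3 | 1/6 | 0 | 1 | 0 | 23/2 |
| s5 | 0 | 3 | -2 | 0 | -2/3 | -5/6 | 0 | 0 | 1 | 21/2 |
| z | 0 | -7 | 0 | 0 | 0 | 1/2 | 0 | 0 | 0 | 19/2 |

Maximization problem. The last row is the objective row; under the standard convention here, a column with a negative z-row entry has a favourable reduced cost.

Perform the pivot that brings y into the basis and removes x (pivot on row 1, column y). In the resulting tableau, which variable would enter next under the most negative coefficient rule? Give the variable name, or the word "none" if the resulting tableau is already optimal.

none

Pivot element 2. New z-row = old z-row − (-7)·(row 1/2).
Updated z-row coefficients: x: 7/2, y: 0, w: 0, v: 0, s1: 7/2, s2: 1/2, s3: 0, s4: 0, s5: 0.
No coefficient is strictly negative; the tableau after this pivot is optimal.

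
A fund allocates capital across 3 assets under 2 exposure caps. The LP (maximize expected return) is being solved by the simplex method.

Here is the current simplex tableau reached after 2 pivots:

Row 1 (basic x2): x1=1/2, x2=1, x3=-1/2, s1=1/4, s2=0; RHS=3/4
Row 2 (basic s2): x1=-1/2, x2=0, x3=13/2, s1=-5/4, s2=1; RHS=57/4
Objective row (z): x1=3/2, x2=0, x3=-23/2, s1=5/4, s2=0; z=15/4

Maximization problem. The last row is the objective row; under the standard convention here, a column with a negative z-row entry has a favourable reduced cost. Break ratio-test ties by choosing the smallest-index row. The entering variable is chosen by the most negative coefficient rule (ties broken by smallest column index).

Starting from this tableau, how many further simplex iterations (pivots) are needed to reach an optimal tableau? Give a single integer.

2

pivot: x3 in, s2 out → z = 753/26
pivot: s1 in, x2 out → z = 81/2
No improving column remains; optimal.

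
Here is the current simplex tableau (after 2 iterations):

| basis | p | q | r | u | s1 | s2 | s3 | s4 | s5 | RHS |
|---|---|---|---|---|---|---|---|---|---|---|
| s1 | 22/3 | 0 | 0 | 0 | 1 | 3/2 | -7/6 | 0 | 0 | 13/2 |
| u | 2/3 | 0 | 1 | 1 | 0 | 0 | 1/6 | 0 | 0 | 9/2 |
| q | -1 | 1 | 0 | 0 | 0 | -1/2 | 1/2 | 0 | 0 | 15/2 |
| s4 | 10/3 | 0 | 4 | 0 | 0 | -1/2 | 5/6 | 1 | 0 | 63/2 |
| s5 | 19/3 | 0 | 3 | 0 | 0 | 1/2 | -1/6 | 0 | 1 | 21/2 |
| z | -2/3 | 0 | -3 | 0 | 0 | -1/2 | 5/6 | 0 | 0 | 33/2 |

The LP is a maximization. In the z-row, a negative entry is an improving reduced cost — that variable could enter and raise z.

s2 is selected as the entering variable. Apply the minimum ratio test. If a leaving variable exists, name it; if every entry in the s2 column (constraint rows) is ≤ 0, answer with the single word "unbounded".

s1

Ratios: row 1 (s1): (13/2)/(3/2) = 13/3; row 2 (u): entry 0 ≤ 0, skip; row 3 (q): entry -1/2 ≤ 0, skip; row 4 (s4): entry -1/2 ≤ 0, skip; row 5 (s5): (21/2)/(1/2) = 21.
Minimum ratio is in the s1 row, so s1 leaves.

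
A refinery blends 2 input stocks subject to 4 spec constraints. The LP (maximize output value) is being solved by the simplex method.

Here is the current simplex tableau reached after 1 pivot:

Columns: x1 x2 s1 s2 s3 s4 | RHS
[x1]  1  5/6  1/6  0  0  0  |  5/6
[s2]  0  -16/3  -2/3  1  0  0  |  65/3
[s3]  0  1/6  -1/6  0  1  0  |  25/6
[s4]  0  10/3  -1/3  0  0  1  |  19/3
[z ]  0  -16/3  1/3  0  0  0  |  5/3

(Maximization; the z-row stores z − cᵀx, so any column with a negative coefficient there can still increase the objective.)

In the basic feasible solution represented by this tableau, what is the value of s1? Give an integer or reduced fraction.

0

s1 is nonbasic (not in the basis column), so its value in the current BFS is 0.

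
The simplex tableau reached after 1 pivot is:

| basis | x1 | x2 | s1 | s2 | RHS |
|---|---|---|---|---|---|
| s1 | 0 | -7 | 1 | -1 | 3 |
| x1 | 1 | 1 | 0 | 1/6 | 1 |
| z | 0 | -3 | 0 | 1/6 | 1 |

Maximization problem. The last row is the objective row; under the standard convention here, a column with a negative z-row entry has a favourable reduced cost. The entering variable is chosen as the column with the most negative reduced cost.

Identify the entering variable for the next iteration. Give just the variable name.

Objective-row coefficients: x1: 0, x2: -3, s1: 0, s2: 1/6.
The most negative is -3 in column x2, so x2 enters.

x2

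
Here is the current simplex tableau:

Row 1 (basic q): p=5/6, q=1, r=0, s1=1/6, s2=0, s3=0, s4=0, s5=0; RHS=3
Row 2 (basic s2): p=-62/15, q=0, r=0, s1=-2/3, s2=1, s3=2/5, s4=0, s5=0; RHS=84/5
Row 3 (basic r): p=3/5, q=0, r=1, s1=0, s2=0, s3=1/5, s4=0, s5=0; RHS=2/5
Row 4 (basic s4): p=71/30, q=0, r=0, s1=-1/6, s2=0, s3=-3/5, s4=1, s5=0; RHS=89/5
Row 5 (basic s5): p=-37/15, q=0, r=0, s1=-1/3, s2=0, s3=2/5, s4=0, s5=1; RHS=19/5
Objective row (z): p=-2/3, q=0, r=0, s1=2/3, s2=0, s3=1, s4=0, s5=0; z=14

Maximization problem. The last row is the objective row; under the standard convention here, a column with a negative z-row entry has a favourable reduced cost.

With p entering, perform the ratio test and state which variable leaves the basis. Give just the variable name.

r

Ratios: row 1 (q): 3/(5/6) = 18/5; row 2 (s2): entry -62/15 ≤ 0, skip; row 3 (r): (2/5)/(3/5) = 2/3; row 4 (s4): (89/5)/(71/30) = 534/71; row 5 (s5): entry -37/15 ≤ 0, skip.
Minimum ratio 2/3 is in the r row, so r leaves.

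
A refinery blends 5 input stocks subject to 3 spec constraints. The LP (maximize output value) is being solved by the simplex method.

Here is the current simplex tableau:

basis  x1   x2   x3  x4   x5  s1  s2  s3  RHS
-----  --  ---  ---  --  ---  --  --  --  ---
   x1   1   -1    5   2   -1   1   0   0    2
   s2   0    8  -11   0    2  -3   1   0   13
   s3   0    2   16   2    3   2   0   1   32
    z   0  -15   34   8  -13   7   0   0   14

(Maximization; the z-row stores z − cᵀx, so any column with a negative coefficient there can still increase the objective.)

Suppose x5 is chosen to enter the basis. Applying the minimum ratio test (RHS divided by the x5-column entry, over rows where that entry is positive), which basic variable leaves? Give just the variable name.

s2

Ratios: row 1 (x1): entry -1 ≤ 0, skip; row 2 (s2): 13/2 = 13/2; row 3 (s3): 32/3 = 32/3.
Minimum ratio 13/2 is in the s2 row, so s2 leaves.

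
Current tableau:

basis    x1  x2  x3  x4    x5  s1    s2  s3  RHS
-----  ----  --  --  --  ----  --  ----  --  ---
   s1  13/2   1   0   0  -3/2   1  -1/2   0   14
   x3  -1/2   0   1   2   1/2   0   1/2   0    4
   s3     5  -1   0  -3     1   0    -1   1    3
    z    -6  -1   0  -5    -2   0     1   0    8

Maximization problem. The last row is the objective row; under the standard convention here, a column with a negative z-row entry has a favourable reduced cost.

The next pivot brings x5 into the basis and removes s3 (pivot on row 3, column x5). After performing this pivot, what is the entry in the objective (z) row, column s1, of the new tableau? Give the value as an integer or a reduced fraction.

0

Pivot element is row 3, column x5: 1.
Normalize row 3: new (row 3, s1) = 0/1 = 0.
z-row ← z-row − (-2)·(new row 3): 0 − (-2)·0 = 0.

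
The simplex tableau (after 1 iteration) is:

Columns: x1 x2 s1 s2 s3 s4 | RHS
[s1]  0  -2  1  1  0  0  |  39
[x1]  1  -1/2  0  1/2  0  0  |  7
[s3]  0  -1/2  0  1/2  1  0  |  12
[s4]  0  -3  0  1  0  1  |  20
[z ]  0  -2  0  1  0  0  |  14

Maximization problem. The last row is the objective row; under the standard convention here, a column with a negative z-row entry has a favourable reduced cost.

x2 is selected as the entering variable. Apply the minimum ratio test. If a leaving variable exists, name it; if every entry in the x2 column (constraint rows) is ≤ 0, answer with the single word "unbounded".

x2-column entries: row 1: -2, row 2: -1/2, row 3: -1/2, row 4: -3. All ≤ 0, so x2 can increase without bound; the LP is unbounded in this direction.

unbounded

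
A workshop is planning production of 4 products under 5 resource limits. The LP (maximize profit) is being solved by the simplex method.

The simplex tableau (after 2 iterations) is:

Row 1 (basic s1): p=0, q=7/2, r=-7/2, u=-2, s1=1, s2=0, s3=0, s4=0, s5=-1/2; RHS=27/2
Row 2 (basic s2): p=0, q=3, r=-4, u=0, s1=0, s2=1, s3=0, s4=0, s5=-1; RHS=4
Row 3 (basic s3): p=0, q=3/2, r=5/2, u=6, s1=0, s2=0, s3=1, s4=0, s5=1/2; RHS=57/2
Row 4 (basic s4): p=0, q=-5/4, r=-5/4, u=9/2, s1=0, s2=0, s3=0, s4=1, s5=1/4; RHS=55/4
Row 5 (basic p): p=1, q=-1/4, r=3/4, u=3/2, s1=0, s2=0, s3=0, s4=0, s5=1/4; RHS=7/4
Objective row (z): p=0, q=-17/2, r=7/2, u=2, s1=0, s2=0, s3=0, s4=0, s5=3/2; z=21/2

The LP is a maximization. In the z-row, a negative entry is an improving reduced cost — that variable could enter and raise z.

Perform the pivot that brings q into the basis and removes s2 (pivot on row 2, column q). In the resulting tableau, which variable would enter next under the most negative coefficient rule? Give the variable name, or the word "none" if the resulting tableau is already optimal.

Pivot element 3. New z-row = old z-row − (-17/2)·(row 2/3).
Updated z-row coefficients: p: 0, q: 0, r: -47/6, u: 2, s1: 0, s2: 17/6, s3: 0, s4: 0, s5: -4/3.
The most negative is -47/6 in column r, so r would enter next.

r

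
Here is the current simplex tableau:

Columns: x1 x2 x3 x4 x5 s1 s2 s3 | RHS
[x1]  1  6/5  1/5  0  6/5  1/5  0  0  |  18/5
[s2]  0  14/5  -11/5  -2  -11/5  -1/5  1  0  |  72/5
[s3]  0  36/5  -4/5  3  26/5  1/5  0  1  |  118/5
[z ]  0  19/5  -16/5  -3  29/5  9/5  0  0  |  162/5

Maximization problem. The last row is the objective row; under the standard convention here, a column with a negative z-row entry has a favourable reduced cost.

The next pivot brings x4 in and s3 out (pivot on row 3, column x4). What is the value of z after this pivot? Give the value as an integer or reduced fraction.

Minimum ratio for x4: (118/5)/3 = 118/15.
z changes by −(z-row coeff of x4)·ratio = −(-3)·(118/15) = 118/5.
New z = 162/5 + (118/5) = 56.

56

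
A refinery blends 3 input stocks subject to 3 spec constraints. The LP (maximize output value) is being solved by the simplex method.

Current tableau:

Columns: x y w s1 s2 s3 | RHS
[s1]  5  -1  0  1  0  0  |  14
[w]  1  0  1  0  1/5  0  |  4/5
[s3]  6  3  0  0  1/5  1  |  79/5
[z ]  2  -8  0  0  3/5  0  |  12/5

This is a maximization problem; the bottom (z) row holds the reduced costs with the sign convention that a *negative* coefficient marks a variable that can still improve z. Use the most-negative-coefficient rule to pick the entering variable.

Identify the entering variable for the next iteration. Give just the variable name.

Objective-row coefficients: x: 2, y: -8, w: 0, s1: 0, s2: 3/5, s3: 0.
The most negative is -8 in column y, so y enters.

y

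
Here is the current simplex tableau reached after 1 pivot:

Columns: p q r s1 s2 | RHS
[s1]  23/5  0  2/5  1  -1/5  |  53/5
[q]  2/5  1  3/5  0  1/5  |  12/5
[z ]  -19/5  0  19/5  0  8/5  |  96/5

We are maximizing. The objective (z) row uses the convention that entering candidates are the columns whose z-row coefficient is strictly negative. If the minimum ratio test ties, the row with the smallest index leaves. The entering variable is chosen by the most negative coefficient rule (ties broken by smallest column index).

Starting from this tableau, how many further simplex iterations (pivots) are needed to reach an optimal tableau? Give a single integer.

pivot: p in, s1 out → z = 643/23
No improving column remains; optimal.

1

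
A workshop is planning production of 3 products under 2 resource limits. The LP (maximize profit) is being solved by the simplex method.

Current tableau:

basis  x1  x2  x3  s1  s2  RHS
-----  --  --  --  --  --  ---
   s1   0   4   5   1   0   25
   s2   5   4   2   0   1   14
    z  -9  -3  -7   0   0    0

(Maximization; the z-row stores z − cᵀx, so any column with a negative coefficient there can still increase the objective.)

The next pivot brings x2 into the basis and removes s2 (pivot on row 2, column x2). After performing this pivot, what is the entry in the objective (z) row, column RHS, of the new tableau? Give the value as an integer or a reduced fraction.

21/2

Pivot element is row 2, column x2: 4.
Normalize row 2: new (row 2, RHS) = 14/4 = 7/2.
z-row ← z-row − (-3)·(new row 2): 0 − (-3)·(7/2) = 21/2.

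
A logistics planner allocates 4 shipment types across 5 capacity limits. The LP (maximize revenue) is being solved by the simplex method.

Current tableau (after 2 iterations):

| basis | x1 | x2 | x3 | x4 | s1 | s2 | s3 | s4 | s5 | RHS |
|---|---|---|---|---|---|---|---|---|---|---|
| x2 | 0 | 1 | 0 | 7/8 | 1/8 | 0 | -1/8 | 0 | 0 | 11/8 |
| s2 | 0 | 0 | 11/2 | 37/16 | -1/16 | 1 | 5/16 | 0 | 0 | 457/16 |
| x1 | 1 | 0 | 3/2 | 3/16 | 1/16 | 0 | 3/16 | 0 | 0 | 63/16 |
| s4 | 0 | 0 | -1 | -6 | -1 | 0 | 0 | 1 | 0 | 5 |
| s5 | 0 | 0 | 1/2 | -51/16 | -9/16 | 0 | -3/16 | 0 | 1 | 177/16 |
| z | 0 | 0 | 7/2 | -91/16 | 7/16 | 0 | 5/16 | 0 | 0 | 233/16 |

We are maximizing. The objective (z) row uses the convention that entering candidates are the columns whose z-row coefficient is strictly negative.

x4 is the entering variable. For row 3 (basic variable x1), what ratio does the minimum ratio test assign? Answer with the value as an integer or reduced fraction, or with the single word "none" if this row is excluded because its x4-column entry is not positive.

Ratio = RHS / (x4 entry) = (63/16) / (3/16) = 21.

21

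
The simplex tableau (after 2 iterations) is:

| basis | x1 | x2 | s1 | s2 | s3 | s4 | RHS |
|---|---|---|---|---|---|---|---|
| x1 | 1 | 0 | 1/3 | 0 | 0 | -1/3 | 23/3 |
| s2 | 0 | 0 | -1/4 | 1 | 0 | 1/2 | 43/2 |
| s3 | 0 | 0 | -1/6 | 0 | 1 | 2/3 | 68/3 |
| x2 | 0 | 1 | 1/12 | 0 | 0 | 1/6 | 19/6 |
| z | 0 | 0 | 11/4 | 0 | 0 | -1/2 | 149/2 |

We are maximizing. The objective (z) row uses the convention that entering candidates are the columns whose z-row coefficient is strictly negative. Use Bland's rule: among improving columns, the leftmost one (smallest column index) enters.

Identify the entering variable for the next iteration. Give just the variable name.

s4

Objective-row coefficients: x1: 0, x2: 0, s1: 11/4, s2: 0, s3: 0, s4: -1/2.
Improving columns: s4. Bland's rule picks the smallest column index → s4.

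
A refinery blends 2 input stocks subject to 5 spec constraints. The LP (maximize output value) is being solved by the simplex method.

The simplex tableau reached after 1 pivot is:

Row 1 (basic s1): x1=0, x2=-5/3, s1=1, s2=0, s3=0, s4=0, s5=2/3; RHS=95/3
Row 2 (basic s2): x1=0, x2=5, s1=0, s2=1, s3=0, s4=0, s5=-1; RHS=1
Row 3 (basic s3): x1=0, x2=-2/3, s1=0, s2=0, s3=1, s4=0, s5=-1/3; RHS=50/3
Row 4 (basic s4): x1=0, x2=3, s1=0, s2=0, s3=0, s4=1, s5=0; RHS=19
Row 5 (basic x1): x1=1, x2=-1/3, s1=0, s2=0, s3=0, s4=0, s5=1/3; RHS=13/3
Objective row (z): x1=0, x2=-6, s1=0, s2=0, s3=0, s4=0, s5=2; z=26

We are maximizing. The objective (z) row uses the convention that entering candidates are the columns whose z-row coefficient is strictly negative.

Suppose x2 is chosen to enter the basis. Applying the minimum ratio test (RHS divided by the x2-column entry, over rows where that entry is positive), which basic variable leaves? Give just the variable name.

Ratios: row 1 (s1): entry -5/3 ≤ 0, skip; row 2 (s2): 1/5 = 1/5; row 3 (s3): entry -2/3 ≤ 0, skip; row 4 (s4): 19/3 = 19/3; row 5 (x1): entry -1/3 ≤ 0, skip.
Minimum ratio 1/5 is in the s2 row, so s2 leaves.

s2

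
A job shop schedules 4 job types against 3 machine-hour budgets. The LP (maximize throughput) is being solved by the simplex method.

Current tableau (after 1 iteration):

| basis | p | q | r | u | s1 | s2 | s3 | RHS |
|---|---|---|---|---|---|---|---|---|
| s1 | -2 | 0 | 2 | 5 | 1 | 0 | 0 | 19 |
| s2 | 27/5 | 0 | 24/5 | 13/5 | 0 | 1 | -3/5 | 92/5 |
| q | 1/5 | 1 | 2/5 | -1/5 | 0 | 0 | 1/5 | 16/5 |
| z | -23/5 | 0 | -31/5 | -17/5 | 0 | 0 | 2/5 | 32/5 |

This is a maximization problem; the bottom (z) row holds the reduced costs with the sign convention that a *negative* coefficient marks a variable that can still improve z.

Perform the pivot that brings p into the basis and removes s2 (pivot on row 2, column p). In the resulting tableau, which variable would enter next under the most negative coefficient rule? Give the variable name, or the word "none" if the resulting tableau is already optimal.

Pivot element 27/5. New z-row = old z-row − (-23/5)·(row 2/(27/5)).
Updated z-row coefficients: p: 0, q: 0, r: -19/9, u: -32/27, s1: 0, s2: 23/27, s3: -1/9.
The most negative is -19/9 in column r, so r would enter next.

r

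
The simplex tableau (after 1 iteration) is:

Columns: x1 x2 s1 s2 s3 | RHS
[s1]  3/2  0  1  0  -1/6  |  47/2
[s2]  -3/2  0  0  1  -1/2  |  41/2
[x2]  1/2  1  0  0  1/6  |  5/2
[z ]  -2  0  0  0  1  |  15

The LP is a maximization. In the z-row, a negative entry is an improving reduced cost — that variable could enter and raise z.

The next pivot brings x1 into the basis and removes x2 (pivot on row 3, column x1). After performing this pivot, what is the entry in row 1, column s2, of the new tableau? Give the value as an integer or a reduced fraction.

0

Pivot element is row 3, column x1: 1/2.
Normalize row 3: new (row 3, s2) = 0/(1/2) = 0.
row 1 ← row 1 − (3/2)·(new row 3): 0 − (3/2)·0 = 0.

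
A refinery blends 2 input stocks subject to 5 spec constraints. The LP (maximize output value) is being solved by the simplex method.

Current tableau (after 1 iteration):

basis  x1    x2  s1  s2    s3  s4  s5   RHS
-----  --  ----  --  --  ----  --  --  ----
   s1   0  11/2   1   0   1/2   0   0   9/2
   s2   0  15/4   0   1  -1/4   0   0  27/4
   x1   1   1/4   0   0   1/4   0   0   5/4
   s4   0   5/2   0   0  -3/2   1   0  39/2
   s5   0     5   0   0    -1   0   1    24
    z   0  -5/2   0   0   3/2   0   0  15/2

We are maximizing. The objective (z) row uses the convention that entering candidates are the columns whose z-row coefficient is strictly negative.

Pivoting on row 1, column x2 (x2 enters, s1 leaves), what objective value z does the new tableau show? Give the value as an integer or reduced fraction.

Minimum ratio for x2: (9/2)/(11/2) = 9/11.
z changes by −(z-row coeff of x2)·ratio = −(-5/2)·(9/11) = 45/22.
New z = 15/2 + (45/22) = 105/11.

105/11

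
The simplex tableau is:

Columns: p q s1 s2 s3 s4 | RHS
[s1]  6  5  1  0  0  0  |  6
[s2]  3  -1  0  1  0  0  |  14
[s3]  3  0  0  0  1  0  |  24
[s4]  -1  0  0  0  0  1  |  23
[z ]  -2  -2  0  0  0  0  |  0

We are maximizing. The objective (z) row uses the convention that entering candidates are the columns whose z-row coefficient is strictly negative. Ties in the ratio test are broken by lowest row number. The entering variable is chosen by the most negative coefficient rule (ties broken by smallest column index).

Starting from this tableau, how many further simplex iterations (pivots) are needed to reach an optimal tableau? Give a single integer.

pivot: p in, s1 out → z = 2
pivot: q in, p out → z = 12/5
No improving column remains; optimal.

2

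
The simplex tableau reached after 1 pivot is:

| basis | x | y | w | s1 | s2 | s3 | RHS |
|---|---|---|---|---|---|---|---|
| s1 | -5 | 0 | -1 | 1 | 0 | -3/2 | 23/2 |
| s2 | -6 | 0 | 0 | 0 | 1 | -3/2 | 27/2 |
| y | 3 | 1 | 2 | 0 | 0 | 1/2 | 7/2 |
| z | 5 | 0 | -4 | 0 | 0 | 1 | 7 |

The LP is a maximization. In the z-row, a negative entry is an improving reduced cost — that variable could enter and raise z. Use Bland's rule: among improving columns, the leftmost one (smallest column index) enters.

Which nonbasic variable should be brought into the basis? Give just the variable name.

Objective-row coefficients: x: 5, y: 0, w: -4, s1: 0, s2: 0, s3: 1.
Improving columns: w. Bland's rule picks the smallest column index → w.

w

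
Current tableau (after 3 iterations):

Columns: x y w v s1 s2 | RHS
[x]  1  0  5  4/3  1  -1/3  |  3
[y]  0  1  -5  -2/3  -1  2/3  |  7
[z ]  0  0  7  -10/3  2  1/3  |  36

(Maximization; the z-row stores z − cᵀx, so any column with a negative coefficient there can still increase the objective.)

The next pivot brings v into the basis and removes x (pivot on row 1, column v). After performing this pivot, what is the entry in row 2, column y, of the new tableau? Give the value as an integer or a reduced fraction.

1

Pivot element is row 1, column v: 4/3.
Normalize row 1: new (row 1, y) = 0/(4/3) = 0.
row 2 ← row 2 − (-2/3)·(new row 1): 1 − (-2/3)·0 = 1.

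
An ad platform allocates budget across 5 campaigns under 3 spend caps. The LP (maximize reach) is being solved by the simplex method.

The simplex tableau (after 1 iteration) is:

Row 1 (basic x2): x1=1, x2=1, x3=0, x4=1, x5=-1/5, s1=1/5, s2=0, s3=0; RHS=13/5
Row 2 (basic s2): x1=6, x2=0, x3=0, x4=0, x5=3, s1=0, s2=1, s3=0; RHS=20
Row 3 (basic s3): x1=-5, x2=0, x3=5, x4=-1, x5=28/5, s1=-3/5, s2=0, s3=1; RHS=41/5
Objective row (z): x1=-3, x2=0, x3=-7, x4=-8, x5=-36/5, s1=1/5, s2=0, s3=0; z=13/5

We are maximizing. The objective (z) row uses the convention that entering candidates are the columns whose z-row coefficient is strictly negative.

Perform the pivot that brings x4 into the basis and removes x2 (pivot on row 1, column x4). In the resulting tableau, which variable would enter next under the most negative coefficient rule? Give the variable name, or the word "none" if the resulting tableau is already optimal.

Pivot element 1. New z-row = old z-row − (-8)·(row 1/1).
Updated z-row coefficients: x1: 5, x2: 8, x3: -7, x4: 0, x5: -44/5, s1: 9/5, s2: 0, s3: 0.
The most negative is -44/5 in column x5, so x5 would enter next.

x5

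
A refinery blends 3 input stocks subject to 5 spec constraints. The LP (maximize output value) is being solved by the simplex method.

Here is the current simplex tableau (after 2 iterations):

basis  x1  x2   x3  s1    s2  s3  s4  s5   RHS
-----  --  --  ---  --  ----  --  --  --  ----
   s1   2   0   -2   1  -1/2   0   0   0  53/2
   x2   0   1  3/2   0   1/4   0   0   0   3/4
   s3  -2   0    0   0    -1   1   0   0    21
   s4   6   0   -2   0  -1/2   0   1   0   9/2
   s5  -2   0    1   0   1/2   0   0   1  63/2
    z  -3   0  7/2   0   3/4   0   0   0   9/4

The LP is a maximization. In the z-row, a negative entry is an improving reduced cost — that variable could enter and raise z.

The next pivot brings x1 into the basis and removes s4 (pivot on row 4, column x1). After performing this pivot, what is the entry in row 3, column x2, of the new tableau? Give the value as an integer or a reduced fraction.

0

Pivot element is row 4, column x1: 6.
Normalize row 4: new (row 4, x2) = 0/6 = 0.
row 3 ← row 3 − (-2)·(new row 4): 0 − (-2)·0 = 0.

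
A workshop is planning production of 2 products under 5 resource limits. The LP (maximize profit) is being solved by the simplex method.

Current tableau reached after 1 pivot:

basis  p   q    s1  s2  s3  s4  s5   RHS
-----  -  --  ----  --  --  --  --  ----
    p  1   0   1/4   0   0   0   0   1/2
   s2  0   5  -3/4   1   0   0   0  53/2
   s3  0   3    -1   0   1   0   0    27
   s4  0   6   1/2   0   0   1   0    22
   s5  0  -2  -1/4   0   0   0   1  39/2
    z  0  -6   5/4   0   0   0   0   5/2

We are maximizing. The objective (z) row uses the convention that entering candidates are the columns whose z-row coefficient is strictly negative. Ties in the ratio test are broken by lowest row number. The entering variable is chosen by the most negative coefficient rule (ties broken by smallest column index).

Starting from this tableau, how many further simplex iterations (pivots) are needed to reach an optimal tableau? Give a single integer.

pivot: q in, s4 out → z = 49/2
No improving column remains; optimal.

1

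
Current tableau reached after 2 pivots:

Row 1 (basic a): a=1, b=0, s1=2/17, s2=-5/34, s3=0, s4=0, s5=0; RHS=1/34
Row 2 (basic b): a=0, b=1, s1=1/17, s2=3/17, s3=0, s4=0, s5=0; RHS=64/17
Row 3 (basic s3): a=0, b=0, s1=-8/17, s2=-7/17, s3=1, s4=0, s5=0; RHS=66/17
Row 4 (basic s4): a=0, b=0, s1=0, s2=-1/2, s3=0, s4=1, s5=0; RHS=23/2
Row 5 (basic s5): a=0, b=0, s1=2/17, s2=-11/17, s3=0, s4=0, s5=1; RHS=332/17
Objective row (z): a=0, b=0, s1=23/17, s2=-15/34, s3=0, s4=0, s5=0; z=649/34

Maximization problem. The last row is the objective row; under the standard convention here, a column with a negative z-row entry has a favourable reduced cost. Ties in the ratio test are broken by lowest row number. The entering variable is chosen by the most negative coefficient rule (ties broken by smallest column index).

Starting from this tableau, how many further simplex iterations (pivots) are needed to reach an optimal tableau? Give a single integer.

1

pivot: s2 in, b out → z = 57/2
No improving column remains; optimal.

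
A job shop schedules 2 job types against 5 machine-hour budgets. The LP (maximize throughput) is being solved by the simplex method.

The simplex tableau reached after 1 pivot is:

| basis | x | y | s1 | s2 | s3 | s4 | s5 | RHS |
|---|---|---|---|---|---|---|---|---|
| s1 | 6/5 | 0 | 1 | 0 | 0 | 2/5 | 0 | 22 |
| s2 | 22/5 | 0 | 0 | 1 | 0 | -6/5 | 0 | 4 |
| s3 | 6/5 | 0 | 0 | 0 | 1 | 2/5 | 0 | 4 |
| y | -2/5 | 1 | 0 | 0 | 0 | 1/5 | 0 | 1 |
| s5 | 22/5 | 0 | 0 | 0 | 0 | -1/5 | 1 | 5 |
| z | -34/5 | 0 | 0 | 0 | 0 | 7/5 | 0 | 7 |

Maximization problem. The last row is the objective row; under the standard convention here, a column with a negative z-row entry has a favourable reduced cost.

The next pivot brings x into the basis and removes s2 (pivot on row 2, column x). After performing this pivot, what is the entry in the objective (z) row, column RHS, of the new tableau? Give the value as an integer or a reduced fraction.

145/11

Pivot element is row 2, column x: 22/5.
Normalize row 2: new (row 2, RHS) = 4/(22/5) = 10/11.
z-row ← z-row − (-34/5)·(new row 2): 7 − (-34/5)·(10/11) = 145/11.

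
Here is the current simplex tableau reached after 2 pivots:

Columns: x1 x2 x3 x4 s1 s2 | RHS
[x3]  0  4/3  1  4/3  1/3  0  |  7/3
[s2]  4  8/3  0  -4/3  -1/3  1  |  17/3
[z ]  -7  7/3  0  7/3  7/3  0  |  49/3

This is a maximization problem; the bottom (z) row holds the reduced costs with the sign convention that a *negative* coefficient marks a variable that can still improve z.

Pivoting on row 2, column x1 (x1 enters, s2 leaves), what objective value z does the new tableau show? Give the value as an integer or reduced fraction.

105/4

Minimum ratio for x1: (17/3)/4 = 17/12.
z changes by −(z-row coeff of x1)·ratio = −(-7)·(17/12) = 119/12.
New z = 49/3 + (119/12) = 105/4.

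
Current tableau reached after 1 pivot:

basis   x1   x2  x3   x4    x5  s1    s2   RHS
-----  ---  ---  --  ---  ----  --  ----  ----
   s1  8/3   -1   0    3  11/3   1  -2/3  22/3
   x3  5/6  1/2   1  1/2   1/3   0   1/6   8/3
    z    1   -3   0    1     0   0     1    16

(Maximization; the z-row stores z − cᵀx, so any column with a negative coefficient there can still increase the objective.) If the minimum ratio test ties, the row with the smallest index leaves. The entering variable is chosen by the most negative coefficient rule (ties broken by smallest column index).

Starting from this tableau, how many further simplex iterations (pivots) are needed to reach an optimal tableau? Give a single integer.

pivot: x2 in, x3 out → z = 32
No improving column remains; optimal.

1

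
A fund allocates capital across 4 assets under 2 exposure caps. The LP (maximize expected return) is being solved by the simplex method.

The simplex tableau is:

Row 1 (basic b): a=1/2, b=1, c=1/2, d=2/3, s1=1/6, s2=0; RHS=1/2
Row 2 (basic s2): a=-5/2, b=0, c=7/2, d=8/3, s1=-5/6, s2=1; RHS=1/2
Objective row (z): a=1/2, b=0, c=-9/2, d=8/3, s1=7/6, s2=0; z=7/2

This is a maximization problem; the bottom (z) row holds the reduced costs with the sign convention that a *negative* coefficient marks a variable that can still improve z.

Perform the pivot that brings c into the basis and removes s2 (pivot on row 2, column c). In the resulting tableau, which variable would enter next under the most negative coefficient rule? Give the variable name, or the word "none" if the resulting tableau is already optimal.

Pivot element 7/2. New z-row = old z-row − (-9/2)·(row 2/(7/2)).
Updated z-row coefficients: a: -19/7, b: 0, c: 0, d: 128/21, s1: 2/21, s2: 9/7.
The most negative is -19/7 in column a, so a would enter next.

a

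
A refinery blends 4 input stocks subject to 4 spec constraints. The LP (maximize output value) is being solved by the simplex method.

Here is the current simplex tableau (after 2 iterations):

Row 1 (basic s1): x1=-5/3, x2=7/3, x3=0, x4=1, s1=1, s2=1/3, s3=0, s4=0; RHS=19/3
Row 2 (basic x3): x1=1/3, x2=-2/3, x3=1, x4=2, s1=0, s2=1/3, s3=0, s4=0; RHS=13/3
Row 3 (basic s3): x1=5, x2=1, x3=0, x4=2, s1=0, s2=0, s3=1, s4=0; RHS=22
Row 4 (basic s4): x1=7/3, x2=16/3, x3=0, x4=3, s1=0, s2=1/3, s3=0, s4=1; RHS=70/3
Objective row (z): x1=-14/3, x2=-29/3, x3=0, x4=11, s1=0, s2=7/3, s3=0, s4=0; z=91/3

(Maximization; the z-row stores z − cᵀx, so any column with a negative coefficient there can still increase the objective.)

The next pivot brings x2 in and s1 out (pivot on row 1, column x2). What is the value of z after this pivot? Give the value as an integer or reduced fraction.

Minimum ratio for x2: (19/3)/(7/3) = 19/7.
z changes by −(z-row coeff of x2)·ratio = −(-29/3)·(19/7) = 551/21.
New z = 91/3 + (551/21) = 396/7.

396/7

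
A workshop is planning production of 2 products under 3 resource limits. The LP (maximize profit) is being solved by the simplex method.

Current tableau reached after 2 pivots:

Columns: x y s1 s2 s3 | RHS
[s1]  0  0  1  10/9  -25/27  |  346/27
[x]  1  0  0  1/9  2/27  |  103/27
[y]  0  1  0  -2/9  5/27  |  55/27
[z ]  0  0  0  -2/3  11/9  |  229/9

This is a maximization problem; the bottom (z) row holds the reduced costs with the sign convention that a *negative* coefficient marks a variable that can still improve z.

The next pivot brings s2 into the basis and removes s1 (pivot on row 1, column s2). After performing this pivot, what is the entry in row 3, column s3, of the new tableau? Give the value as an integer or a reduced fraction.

Pivot element is row 1, column s2: 10/9.
Normalize row 1: new (row 1, s3) = (-25/27)/(10/9) = -5/6.
row 3 ← row 3 − (-2/9)·(new row 1): 5/27 − (-2/9)·(-5/6) = 0.

0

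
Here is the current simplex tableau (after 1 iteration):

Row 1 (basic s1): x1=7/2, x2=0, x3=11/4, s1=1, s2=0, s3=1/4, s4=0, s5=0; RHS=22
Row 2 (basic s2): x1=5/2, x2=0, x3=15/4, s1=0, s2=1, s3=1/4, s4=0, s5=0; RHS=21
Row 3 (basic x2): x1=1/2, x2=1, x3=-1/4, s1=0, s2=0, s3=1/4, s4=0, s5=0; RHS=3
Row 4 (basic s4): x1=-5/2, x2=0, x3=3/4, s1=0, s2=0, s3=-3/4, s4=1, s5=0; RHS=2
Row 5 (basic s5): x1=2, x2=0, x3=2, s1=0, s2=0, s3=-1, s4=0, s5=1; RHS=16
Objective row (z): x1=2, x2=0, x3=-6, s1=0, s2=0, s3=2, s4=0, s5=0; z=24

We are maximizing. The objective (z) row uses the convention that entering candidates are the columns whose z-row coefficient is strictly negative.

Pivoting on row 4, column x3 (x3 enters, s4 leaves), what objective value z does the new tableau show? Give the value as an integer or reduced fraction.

Minimum ratio for x3: 2/(3/4) = 8/3.
z changes by −(z-row coeff of x3)·ratio = −(-6)·(8/3) = 16.
New z = 24 + 16 = 40.

40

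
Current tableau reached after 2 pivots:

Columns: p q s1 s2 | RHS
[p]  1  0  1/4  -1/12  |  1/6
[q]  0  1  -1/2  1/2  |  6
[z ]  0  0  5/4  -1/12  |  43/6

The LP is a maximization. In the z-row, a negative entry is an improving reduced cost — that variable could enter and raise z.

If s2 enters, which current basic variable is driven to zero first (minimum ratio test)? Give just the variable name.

q

Ratios: row 1 (p): entry -1/12 ≤ 0, skip; row 2 (q): 6/(1/2) = 12.
Minimum ratio 12 is in the q row, so q leaves.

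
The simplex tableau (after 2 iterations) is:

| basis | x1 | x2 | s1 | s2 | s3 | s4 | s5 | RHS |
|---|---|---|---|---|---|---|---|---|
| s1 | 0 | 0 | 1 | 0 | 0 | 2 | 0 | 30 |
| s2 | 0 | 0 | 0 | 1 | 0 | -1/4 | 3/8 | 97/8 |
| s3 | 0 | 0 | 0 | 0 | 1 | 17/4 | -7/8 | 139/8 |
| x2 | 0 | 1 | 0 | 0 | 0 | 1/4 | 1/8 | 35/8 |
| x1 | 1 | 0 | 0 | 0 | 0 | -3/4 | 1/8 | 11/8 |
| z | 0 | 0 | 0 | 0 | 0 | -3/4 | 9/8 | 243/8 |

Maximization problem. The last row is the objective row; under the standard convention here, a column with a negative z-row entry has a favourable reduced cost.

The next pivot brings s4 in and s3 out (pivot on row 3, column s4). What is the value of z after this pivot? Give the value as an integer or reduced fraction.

Minimum ratio for s4: (139/8)/(17/4) = 139/34.
z changes by −(z-row coeff of s4)·ratio = −(-3/4)·(139/34) = 417/136.
New z = 243/8 + (417/136) = 1137/34.

1137/34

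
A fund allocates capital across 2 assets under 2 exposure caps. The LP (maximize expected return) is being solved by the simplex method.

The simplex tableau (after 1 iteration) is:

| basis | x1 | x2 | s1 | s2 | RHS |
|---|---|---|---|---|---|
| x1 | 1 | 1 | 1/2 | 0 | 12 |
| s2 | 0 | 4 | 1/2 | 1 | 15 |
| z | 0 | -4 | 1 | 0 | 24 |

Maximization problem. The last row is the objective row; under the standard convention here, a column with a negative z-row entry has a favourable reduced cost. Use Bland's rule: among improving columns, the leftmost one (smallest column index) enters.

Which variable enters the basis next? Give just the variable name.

Objective-row coefficients: x1: 0, x2: -4, s1: 1, s2: 0.
Improving columns: x2. Bland's rule picks the smallest column index → x2.

x2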